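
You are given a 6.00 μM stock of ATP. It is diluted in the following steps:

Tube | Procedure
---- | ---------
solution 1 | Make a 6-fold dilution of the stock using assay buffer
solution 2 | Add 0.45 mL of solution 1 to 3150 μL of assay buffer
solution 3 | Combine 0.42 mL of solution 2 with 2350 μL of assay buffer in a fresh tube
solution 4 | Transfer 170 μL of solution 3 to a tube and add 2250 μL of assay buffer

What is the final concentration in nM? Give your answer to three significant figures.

Step 1: 6-fold → factor 6
Step 2: 0.45 mL + 3150 μL = 3.6 mL total → factor 3.6/0.45 = 8
Step 3: 0.42 mL + 2350 μL = 2.77 mL total → factor 2.77/0.42 = 6.5952
Step 4: 170 μL + 2250 μL = 2420 μL total → factor 2420/170 = 14.235
Overall dilution factor = 6 × 8 × 6.5952 × 14.235 = 4506.5
Final = 6.00 μM / 4506.5 = 0.001331 μM = 1.33 nM

1.33 nM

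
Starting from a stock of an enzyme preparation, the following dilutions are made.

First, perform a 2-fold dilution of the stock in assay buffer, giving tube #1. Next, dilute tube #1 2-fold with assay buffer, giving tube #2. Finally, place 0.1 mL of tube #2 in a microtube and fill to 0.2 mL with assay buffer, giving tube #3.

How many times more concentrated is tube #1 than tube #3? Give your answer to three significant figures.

Step 1: 2-fold → factor 2
Step 2: 2-fold → factor 2
Step 3: 0.1 mL brought to 0.2 mL → factor 0.2/0.1 = 2
Dilution factor to tube #1 = 2; to tube #3 = 8
[tube #1]/[tube #3] = (factor to tube #3)/(factor to tube #1) = 8/2 = 4.00

4.00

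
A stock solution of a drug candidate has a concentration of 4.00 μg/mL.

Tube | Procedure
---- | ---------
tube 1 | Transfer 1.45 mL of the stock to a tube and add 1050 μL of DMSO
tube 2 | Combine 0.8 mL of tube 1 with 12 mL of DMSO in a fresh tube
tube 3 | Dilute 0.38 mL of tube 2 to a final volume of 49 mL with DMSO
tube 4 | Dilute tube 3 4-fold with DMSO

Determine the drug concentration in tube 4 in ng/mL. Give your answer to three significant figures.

Step 1: 1.45 mL + 1050 μL = 2.5 mL total → factor 2.5/1.45 = 1.7241
Step 2: 0.8 mL + 12 mL = 12.8 mL total → factor 12.8/0.8 = 16
Step 3: 0.38 mL brought to 49 mL → factor 49/0.38 = 128.95
Step 4: 4-fold → factor 4
Overall dilution factor = 1.7241 × 16 × 128.95 × 4 = 14229
Final = 4.00 μg/mL / 14229 = 0.0002811 μg/mL = 0.281 ng/mL

0.281 ng/mL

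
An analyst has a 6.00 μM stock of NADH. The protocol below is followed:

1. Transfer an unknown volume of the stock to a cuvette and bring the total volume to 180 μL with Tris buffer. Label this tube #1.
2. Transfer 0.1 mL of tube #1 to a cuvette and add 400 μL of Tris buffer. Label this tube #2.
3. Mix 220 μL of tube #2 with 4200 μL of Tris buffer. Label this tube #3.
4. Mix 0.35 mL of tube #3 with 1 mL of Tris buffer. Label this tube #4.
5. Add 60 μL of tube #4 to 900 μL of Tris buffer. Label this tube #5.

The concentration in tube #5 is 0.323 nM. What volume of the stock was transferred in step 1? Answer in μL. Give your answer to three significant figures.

Step 1: v brought to 180 μL → factor = 180 μL/v
Step 2: 0.1 mL + 400 μL = 0.5 mL total → factor 0.5/0.1 = 5
Step 3: 220 μL + 4200 μL = 4420 μL total → factor 4420/220 = 20.091
Step 4: 0.35 mL + 1 mL = 1.35 mL total → factor 1.35/0.35 = 3.8571
Step 5: 60 μL + 900 μL = 960 μL total → factor 960/60 = 16
Product of known-step factors = 6199.5
Overall factor = 6.00 μM / (0.323 nM) = 18576
Step-1 factor = 18576 / 6199.5 = 2.9964
v = 180 μL / 2.9964 = 60.1 μL

60.1 μL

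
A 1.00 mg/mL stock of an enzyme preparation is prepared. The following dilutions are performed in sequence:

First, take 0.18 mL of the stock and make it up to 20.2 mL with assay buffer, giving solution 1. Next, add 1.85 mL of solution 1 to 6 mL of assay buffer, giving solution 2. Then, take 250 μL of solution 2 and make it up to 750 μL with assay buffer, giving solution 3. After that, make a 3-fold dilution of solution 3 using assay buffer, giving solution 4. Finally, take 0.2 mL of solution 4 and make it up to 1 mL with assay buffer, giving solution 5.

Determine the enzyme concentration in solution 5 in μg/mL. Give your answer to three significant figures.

0.0467 μg/mL

Step 1: 0.18 mL brought to 20.2 mL → factor 20.2/0.18 = 112.22
Step 2: 1.85 mL + 6 mL = 7.85 mL total → factor 7.85/1.85 = 4.2432
Step 3: 250 μL brought to 750 μL → factor 750/250 = 3
Step 4: 3-fold → factor 3
Step 5: 0.2 mL brought to 1 mL → factor 1/0.2 = 5
Overall dilution factor = 112.22 × 4.2432 × 3 × 3 × 5 = 21428
Final = 1.00 mg/mL / 21428 = 4.667 × 10^-5 mg/mL = 0.0467 μg/mL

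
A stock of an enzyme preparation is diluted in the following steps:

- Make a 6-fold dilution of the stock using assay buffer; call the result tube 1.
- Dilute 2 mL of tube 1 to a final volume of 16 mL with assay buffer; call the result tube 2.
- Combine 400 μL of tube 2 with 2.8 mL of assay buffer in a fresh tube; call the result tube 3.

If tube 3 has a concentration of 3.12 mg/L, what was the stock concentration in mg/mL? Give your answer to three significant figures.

Step 1: 6-fold → factor 6
Step 2: 2 mL brought to 16 mL → factor 16/2 = 8
Step 3: 400 μL + 2.8 mL = 3200 μL total → factor 3200/400 = 8
Overall dilution factor = 6 × 8 × 8 = 384
Stock = 3.12 mg/L × 384 = 1198 mg/L = 1.20 mg/mL

1.20 mg/mL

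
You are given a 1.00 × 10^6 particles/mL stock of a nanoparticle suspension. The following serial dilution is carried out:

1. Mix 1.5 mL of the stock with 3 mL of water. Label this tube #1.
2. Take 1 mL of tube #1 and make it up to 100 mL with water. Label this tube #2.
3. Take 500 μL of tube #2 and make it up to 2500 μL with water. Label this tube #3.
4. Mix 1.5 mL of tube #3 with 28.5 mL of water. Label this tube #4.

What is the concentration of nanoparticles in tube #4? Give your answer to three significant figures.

33.3 particles/mL

Step 1: 1.5 mL + 3 mL = 4.5 mL total → factor 4.5/1.5 = 3
Step 2: 1 mL brought to 100 mL → factor 100/1 = 100
Step 3: 500 μL brought to 2500 μL → factor 2500/500 = 5
Step 4: 1.5 mL + 28.5 mL = 30 mL total → factor 30/1.5 = 20
Overall dilution factor = 3 × 100 × 5 × 20 = 30000
Final = 1.00 × 10^6 particles/mL / 30000 = 33.3 particles/mL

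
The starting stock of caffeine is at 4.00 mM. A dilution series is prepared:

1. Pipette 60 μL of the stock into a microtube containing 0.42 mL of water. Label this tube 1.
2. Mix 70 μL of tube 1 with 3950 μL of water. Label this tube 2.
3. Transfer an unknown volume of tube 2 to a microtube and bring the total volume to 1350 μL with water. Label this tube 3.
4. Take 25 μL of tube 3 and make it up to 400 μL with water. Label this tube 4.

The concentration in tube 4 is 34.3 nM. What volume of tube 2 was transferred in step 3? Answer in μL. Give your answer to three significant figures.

85.1 μL

Step 1: 60 μL + 0.42 mL = 480 μL total → factor 480/60 = 8
Step 2: 70 μL + 3950 μL = 4020 μL total → factor 4020/70 = 57.429
Step 3: v brought to 1350 μL → factor = 1350 μL/v
Step 4: 25 μL brought to 400 μL → factor 400/25 = 16
Product of known-step factors = 7350.9
Overall factor = 4.00 mM / (34.3 nM) = 1.1662 × 10^5
Step-3 factor = 1.1662 × 10^5 / 7350.9 = 15.865
v = 1350 μL / 15.865 = 85.1 μL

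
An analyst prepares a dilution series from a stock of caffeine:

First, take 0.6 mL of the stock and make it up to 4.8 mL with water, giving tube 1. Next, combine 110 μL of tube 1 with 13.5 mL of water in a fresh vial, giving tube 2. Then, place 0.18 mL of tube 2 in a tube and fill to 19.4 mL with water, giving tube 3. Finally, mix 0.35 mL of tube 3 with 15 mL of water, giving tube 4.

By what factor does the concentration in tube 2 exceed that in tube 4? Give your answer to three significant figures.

4.73 × 10^3

Step 1: 0.6 mL brought to 4.8 mL → factor 4.8/0.6 = 8
Step 2: 110 μL + 13.5 mL = 13610 μL total → factor 13610/110 = 123.73
Step 3: 0.18 mL brought to 19.4 mL → factor 19.4/0.18 = 107.78
Step 4: 0.35 mL + 15 mL = 15.35 mL total → factor 15.35/0.35 = 43.857
Dilution factor to tube 2 = 989.82; to tube 4 = 4.6787 × 10^6
[tube 2]/[tube 4] = (factor to tube 4)/(factor to tube 2) = 4.6787 × 10^6/989.82 = 4.73 × 10^3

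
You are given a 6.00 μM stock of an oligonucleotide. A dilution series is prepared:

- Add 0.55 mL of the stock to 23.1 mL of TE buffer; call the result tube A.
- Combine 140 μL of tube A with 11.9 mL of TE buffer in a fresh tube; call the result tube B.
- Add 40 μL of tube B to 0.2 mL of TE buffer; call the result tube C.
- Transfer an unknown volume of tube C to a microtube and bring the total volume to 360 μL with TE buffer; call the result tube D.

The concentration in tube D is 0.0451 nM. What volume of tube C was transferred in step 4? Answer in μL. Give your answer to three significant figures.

60.0 μL

Step 1: 0.55 mL + 23.1 mL = 23.65 mL total → factor 23.65/0.55 = 43
Step 2: 140 μL + 11.9 mL = 12040 μL total → factor 12040/140 = 86
Step 3: 40 μL + 0.2 mL = 240 μL total → factor 240/40 = 6
Step 4: v brought to 360 μL → factor = 360 μL/v
Product of known-step factors = 22188
Overall factor = 6.00 μM / (0.0451 nM) = 1.3304 × 10^5
Step-4 factor = 1.3304 × 10^5 / 22188 = 5.9959
v = 360 μL / 5.9959 = 60.0 μL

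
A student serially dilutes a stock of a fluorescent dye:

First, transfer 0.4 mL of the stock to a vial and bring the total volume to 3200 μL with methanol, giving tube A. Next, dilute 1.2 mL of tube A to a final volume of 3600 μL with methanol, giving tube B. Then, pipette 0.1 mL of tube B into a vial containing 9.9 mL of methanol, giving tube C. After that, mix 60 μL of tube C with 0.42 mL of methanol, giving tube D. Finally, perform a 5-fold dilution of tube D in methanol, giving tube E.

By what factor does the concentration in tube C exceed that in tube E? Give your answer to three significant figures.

Step 1: 0.4 mL brought to 3200 μL → factor 3.2/0.4 = 8
Step 2: 1.2 mL brought to 3600 μL → factor 3.6/1.2 = 3
Step 3: 0.1 mL + 9.9 mL = 10 mL total → factor 10/0.1 = 100
Step 4: 60 μL + 0.42 mL = 480 μL total → factor 480/60 = 8
Step 5: 5-fold → factor 5
Dilution factor to tube C = 2400; to tube E = 96000
[tube C]/[tube E] = (factor to tube E)/(factor to tube C) = 96000/2400 = 40.0

40.0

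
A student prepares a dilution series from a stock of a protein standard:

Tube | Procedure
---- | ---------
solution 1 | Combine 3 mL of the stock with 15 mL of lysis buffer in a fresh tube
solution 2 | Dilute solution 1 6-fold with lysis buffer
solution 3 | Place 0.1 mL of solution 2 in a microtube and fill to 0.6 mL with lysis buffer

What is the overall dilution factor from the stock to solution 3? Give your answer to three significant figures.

216

Step 1: 3 mL + 15 mL = 18 mL total → factor 18/3 = 6
Step 2: 6-fold → factor 6
Step 3: 0.1 mL brought to 0.6 mL → factor 0.6/0.1 = 6
Overall dilution factor = 6 × 6 × 6 = 216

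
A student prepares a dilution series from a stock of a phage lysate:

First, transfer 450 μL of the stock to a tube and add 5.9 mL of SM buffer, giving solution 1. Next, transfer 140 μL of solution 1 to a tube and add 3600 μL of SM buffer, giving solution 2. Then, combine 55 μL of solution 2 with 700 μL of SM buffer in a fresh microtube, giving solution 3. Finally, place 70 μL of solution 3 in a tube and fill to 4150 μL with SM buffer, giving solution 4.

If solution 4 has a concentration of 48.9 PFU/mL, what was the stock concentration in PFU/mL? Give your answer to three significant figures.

1.50 × 10^7 PFU/mL

Step 1: 450 μL + 5.9 mL = 6350 μL total → factor 6350/450 = 14.111
Step 2: 140 μL + 3600 μL = 3740 μL total → factor 3740/140 = 26.714
Step 3: 55 μL + 700 μL = 755 μL total → factor 755/55 = 13.727
Step 4: 70 μL brought to 4150 μL → factor 4150/70 = 59.286
Overall dilution factor = 14.111 × 26.714 × 13.727 × 59.286 = 3.0679 × 10^5
Stock = 48.9 PFU/mL × 3.0679 × 10^5 = 1.50 × 10^7 PFU/mL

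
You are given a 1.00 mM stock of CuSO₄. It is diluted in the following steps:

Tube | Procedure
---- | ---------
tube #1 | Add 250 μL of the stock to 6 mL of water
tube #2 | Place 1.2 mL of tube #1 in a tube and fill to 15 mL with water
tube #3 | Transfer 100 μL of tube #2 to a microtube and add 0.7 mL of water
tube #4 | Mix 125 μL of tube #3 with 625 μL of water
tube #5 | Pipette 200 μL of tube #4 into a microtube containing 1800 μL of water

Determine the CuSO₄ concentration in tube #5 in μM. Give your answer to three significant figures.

0.00667 μM

Step 1: 250 μL + 6 mL = 6250 μL total → factor 6250/250 = 25
Step 2: 1.2 mL brought to 15 mL → factor 15/1.2 = 12.5
Step 3: 100 μL + 0.7 mL = 800 μL total → factor 800/100 = 8
Step 4: 125 μL + 625 μL = 750 μL total → factor 750/125 = 6
Step 5: 200 μL + 1800 μL = 2000 μL total → factor 2000/200 = 10
Overall dilution factor = 25 × 12.5 × 8 × 6 × 10 = 1.5 × 10^5
Final = 1.00 mM / 1.5 × 10^5 = 6.667 × 10^-6 mM = 0.00667 μM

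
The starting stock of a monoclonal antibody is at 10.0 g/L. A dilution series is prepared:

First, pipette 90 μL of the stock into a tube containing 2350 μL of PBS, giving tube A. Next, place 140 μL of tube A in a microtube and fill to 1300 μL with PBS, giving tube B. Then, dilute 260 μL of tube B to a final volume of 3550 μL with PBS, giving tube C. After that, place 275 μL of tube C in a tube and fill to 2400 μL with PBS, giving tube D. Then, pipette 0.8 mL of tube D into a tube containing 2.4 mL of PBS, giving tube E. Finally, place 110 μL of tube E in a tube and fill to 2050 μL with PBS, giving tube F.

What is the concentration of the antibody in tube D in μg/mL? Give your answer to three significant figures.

0.333 μg/mL

Step 1: 90 μL + 2350 μL = 2440 μL total → factor 2440/90 = 27.111
Step 2: 140 μL brought to 1300 μL → factor 1300/140 = 9.2857
Step 3: 260 μL brought to 3550 μL → factor 3550/260 = 13.654
Step 4: 275 μL brought to 2400 μL → factor 2400/275 = 8.7273
Dilution factor through tube D = 27.111 × 9.2857 × 13.654 × 8.7273 = 29998
[tube D] = 10.0 g/L / 29998 = 0.0003334 g/L = 0.333 μg/mL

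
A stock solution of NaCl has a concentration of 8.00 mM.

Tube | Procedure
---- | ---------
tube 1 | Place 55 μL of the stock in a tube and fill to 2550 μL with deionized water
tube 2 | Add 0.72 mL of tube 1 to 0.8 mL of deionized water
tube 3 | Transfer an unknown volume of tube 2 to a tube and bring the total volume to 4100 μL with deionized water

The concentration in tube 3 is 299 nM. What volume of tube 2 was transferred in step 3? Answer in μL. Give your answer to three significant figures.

Step 1: 55 μL brought to 2550 μL → factor 2550/55 = 46.364
Step 2: 0.72 mL + 0.8 mL = 1.52 mL total → factor 1.52/0.72 = 2.1111
Step 3: v brought to 4100 μL → factor = 4100 μL/v
Product of known-step factors = 97.879
Overall factor = 8.00 mM / (299 nM) = 26756
Step-3 factor = 26756 / 97.879 = 273.36
v = 4100 μL / 273.36 = 15.0 μL

15.0 μL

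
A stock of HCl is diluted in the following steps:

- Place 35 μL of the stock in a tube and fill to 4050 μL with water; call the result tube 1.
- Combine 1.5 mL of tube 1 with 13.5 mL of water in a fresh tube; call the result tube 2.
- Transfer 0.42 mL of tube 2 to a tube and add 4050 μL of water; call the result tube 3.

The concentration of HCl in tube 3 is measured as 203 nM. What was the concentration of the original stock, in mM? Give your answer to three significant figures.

2.50 mM

Step 1: 35 μL brought to 4050 μL → factor 4050/35 = 115.71
Step 2: 1.5 mL + 13.5 mL = 15 mL total → factor 15/1.5 = 10
Step 3: 0.42 mL + 4050 μL = 4.47 mL total → factor 4.47/0.42 = 10.643
Overall dilution factor = 115.71 × 10 × 10.643 = 12315
Stock = 203 nM × 12315 = 2.500 × 10^6 nM = 2.50 mM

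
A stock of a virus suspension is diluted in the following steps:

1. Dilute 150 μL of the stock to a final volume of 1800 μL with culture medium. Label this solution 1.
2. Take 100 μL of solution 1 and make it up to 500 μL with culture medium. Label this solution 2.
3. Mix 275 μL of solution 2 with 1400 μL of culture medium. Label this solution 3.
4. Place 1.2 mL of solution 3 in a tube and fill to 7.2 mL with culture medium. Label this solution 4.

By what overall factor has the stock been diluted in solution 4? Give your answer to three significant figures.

2.19 × 10^3

Step 1: 150 μL brought to 1800 μL → factor 1800/150 = 12
Step 2: 100 μL brought to 500 μL → factor 500/100 = 5
Step 3: 275 μL + 1400 μL = 1675 μL total → factor 1675/275 = 6.0909
Step 4: 1.2 mL brought to 7.2 mL → factor 7.2/1.2 = 6
Overall dilution factor = 12 × 5 × 6.0909 × 6 = 2192.7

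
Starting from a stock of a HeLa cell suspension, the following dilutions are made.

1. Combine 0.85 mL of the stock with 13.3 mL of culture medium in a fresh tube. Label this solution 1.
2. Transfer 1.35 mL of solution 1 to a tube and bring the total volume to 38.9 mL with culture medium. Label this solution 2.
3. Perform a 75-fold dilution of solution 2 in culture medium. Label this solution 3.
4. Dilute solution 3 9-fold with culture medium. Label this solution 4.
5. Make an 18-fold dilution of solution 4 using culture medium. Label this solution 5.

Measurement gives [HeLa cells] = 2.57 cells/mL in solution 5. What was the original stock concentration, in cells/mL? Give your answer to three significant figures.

1.50 × 10^7 cells/mL

Step 1: 0.85 mL + 13.3 mL = 14.15 mL total → factor 14.15/0.85 = 16.647
Step 2: 1.35 mL brought to 38.9 mL → factor 38.9/1.35 = 28.815
Step 3: 75-fold → factor 75
Step 4: 9-fold → factor 9
Step 5: 18-fold → factor 18
Overall dilution factor = 16.647 × 28.815 × 75 × 9 × 18 = 5.8281 × 10^6
Stock = 2.57 cells/mL × 5.8281 × 10^6 = 1.50 × 10^7 cells/mL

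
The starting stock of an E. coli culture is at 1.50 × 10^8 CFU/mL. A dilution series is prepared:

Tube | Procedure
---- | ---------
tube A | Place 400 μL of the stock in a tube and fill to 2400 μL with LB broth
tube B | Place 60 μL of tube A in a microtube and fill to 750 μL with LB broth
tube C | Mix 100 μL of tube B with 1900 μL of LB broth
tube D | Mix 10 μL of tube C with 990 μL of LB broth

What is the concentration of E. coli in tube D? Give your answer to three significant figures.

1.00 × 10^3 CFU/mL

Step 1: 400 μL brought to 2400 μL → factor 2400/400 = 6
Step 2: 60 μL brought to 750 μL → factor 750/60 = 12.5
Step 3: 100 μL + 1900 μL = 2000 μL total → factor 2000/100 = 20
Step 4: 10 μL + 990 μL = 1000 μL total → factor 1000/10 = 100
Overall dilution factor = 6 × 12.5 × 20 × 100 = 1.5 × 10^5
Final = 1.50 × 10^8 CFU/mL / 1.5 × 10^5 = 1.00 × 10^3 CFU/mL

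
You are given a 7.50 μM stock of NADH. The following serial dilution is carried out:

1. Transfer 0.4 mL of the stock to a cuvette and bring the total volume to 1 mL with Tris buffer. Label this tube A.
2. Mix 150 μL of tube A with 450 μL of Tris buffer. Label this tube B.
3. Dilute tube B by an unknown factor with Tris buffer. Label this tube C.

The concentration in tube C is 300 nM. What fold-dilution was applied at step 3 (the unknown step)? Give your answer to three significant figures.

Step 1: 0.4 mL brought to 1 mL → factor 1/0.4 = 2.5
Step 2: 150 μL + 450 μL = 600 μL total → factor 600/150 = 4
Step 3: unknown factor x
Product of known-step factors = 10
Overall factor = 7.50 μM / (300 nM) = 25
x = 25 / 10 = 2.50

2.50-fold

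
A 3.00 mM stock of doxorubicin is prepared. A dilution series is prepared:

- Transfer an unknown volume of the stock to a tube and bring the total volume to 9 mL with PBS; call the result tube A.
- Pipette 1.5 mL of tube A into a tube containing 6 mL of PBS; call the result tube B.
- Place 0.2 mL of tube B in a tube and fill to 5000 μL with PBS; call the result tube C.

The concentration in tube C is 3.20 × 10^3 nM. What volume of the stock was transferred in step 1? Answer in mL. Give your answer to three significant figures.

Step 1: v brought to 9 mL → factor = 9 mL/v
Step 2: 1.5 mL + 6 mL = 7.5 mL total → factor 7.5/1.5 = 5
Step 3: 0.2 mL brought to 5000 μL → factor 5/0.2 = 25
Product of known-step factors = 125
Overall factor = 3.00 mM / (3.20 × 10^3 nM) = 937.5
Step-1 factor = 937.5 / 125 = 7.5
v = 9 mL / 7.5 = 1.20 mL

1.20 mL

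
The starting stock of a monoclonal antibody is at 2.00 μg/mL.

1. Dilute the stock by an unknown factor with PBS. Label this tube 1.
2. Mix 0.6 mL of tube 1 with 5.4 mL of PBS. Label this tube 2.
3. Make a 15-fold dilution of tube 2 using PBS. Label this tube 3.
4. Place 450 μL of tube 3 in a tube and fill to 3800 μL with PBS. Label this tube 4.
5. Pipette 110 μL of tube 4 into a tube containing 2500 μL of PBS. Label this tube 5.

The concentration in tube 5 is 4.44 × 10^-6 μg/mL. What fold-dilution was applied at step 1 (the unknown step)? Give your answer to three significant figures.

15.0-fold

Step 1: unknown factor x
Step 2: 0.6 mL + 5.4 mL = 6 mL total → factor 6/0.6 = 10
Step 3: 15-fold → factor 15
Step 4: 450 μL brought to 3800 μL → factor 3800/450 = 8.4444
Step 5: 110 μL + 2500 μL = 2610 μL total → factor 2610/110 = 23.727
Product of known-step factors = 30055
Overall factor = 2.00 μg/mL / (4.44 × 10^-6 μg/mL) = 4.5045 × 10^5
x = 4.5045 × 10^5 / 30055 = 15.0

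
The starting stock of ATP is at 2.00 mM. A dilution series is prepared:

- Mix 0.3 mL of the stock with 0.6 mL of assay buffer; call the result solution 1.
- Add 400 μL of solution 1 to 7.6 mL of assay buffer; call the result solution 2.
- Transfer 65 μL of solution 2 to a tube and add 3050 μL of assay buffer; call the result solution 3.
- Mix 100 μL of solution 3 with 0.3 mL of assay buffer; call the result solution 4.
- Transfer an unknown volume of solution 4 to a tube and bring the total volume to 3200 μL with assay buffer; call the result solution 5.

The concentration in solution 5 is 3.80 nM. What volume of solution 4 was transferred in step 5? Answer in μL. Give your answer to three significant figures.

Step 1: 0.3 mL + 0.6 mL = 0.9 mL total → factor 0.9/0.3 = 3
Step 2: 400 μL + 7.6 mL = 8000 μL total → factor 8000/400 = 20
Step 3: 65 μL + 3050 μL = 3115 μL total → factor 3115/65 = 47.923
Step 4: 100 μL + 0.3 mL = 400 μL total → factor 400/100 = 4
Step 5: v brought to 3200 μL → factor = 3200 μL/v
Product of known-step factors = 11502
Overall factor = 2.00 mM / (3.80 nM) = 5.2632 × 10^5
Step-5 factor = 5.2632 × 10^5 / 11502 = 45.76
v = 3200 μL / 45.76 = 69.9 μL

69.9 μL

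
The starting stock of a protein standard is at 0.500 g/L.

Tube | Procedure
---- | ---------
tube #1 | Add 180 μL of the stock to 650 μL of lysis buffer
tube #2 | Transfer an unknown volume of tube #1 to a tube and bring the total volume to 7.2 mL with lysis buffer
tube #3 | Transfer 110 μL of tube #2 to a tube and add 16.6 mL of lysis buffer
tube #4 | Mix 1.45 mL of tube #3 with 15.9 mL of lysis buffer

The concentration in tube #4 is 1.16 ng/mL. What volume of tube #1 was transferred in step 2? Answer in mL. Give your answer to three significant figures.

Step 1: 180 μL + 650 μL = 830 μL total → factor 830/180 = 4.6111
Step 2: v brought to 7.2 mL → factor = 7.2 mL/v
Step 3: 110 μL + 16.6 mL = 16710 μL total → factor 16710/110 = 151.91
Step 4: 1.45 mL + 15.9 mL = 17.35 mL total → factor 17.35/1.45 = 11.966
Product of known-step factors = 8381.5
Overall factor = 0.500 g/L / (1.16 ng/mL) = 4.3103 × 10^5
Step-2 factor = 4.3103 × 10^5 / 8381.5 = 51.427
v = 7.2 mL / 51.427 = 0.140 mL

0.140 mL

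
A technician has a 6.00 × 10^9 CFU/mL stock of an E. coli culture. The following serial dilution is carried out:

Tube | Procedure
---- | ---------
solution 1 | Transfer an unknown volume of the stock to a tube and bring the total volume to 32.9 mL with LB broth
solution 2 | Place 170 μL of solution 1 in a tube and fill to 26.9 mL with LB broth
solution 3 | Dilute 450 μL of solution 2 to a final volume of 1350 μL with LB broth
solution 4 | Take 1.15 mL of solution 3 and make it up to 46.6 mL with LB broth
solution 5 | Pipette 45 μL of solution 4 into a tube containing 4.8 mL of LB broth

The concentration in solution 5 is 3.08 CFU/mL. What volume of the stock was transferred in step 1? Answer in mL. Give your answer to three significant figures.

0.0350 mL

Step 1: v brought to 32.9 mL → factor = 32.9 mL/v
Step 2: 170 μL brought to 26.9 mL → factor 26900/170 = 158.24
Step 3: 450 μL brought to 1350 μL → factor 1350/450 = 3
Step 4: 1.15 mL brought to 46.6 mL → factor 46.6/1.15 = 40.522
Step 5: 45 μL + 4.8 mL = 4845 μL total → factor 4845/45 = 107.67
Product of known-step factors = 2.0711 × 10^6
Overall factor = 6.00 × 10^9 CFU/mL / (3.08 CFU/mL) = 1.9481 × 10^9
Step-1 factor = 1.9481 × 10^9 / 2.0711 × 10^6 = 940.6
v = 32.9 mL / 940.6 = 0.0350 mL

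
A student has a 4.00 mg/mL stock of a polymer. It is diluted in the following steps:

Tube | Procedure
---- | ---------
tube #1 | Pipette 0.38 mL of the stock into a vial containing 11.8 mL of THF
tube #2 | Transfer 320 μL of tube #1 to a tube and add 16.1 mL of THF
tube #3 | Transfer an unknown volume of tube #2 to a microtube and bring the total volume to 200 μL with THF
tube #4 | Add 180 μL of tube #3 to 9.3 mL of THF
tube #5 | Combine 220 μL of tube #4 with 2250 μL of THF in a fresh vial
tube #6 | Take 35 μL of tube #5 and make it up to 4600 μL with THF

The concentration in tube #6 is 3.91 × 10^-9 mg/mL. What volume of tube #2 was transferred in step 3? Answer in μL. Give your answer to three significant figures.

Step 1: 0.38 mL + 11.8 mL = 12.18 mL total → factor 12.18/0.38 = 32.053
Step 2: 320 μL + 16.1 mL = 16420 μL total → factor 16420/320 = 51.312
Step 3: v brought to 200 μL → factor = 200 μL/v
Step 4: 180 μL + 9.3 mL = 9480 μL total → factor 9480/180 = 52.667
Step 5: 220 μL + 2250 μL = 2470 μL total → factor 2470/220 = 11.227
Step 6: 35 μL brought to 4600 μL → factor 4600/35 = 131.43
Product of known-step factors = 1.2782 × 10^8
Overall factor = 4.00 mg/mL / (3.91 × 10^-9 mg/mL) = 1.023 × 10^9
Step-3 factor = 1.023 × 10^9 / 1.2782 × 10^8 = 8.0038
v = 200 μL / 8.0038 = 25.0 μL

25.0 μL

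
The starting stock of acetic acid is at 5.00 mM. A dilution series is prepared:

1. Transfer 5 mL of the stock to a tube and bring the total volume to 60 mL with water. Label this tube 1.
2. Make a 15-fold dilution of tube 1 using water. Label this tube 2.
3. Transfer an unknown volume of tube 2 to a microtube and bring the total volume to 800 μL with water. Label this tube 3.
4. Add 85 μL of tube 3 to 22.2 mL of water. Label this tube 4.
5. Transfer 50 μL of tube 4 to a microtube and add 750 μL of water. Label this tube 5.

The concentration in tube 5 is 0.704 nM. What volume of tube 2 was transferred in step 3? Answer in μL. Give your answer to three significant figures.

Step 1: 5 mL brought to 60 mL → factor 60/5 = 12
Step 2: 15-fold → factor 15
Step 3: v brought to 800 μL → factor = 800 μL/v
Step 4: 85 μL + 22.2 mL = 22285 μL total → factor 22285/85 = 262.18
Step 5: 50 μL + 750 μL = 800 μL total → factor 800/50 = 16
Product of known-step factors = 7.5507 × 10^5
Overall factor = 5.00 mM / (0.704 nM) = 7.1023 × 10^6
Step-3 factor = 7.1023 × 10^6 / 7.5507 × 10^5 = 9.4061
v = 800 μL / 9.4061 = 85.1 μL

85.1 μL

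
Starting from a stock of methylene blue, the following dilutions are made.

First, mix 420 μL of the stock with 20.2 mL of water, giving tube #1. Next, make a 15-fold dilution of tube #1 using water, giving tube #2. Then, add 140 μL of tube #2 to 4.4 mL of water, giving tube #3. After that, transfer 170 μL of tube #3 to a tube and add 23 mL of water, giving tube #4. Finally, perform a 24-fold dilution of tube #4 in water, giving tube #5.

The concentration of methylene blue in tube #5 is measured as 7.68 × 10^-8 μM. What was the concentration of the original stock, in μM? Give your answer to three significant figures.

6.00 μM

Step 1: 420 μL + 20.2 mL = 20620 μL total → factor 20620/420 = 49.095
Step 2: 15-fold → factor 15
Step 3: 140 μL + 4.4 mL = 4540 μL total → factor 4540/140 = 32.429
Step 4: 170 μL + 23 mL = 23170 μL total → factor 23170/170 = 136.29
Step 5: 24-fold → factor 24
Overall dilution factor = 49.095 × 15 × 32.429 × 136.29 × 24 = 7.8117 × 10^7
Stock = 7.68 × 10^-8 μM × 7.8117 × 10^7 = 6.00 μM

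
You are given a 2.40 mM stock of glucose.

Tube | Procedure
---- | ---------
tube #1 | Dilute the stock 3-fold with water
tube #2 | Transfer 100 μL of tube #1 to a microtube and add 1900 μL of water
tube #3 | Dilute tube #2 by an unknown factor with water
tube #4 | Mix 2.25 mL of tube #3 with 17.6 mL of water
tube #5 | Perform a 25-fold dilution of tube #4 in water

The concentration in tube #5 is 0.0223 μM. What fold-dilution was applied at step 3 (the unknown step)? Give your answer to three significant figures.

8.13-fold

Step 1: 3-fold → factor 3
Step 2: 100 μL + 1900 μL = 2000 μL total → factor 2000/100 = 20
Step 3: unknown factor x
Step 4: 2.25 mL + 17.6 mL = 19.85 mL total → factor 19.85/2.25 = 8.8222
Step 5: 25-fold → factor 25
Product of known-step factors = 13233
Overall factor = 2.40 mM / (0.0223 μM) = 1.0762 × 10^5
x = 1.0762 × 10^5 / 13233 = 8.13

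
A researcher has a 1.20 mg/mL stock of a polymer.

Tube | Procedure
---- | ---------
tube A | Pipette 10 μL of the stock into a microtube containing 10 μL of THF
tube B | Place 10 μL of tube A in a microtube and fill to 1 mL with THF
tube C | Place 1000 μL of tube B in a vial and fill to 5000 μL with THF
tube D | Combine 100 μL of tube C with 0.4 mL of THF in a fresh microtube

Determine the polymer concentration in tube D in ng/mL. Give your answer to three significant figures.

240 ng/mL

Step 1: 10 μL + 10 μL = 20 μL total → factor 20/10 = 2
Step 2: 10 μL brought to 1 mL → factor 1000/10 = 100
Step 3: 1000 μL brought to 5000 μL → factor 5000/1000 = 5
Step 4: 100 μL + 0.4 mL = 500 μL total → factor 500/100 = 5
Overall dilution factor = 2 × 100 × 5 × 5 = 5000
Final = 1.20 mg/mL / 5000 = 0.0002400 mg/mL = 240 ng/mL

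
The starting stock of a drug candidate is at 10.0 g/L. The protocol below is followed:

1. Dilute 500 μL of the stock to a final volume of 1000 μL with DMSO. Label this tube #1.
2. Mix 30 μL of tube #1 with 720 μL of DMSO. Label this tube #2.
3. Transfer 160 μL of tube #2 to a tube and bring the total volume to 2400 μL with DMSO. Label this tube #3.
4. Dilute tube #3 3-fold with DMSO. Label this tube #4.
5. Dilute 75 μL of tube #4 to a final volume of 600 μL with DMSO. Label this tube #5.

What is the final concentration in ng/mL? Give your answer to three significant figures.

Step 1: 500 μL brought to 1000 μL → factor 1000/500 = 2
Step 2: 30 μL + 720 μL = 750 μL total → factor 750/30 = 25
Step 3: 160 μL brought to 2400 μL → factor 2400/160 = 15
Step 4: 3-fold → factor 3
Step 5: 75 μL brought to 600 μL → factor 600/75 = 8
Overall dilution factor = 2 × 25 × 15 × 3 × 8 = 18000
Final = 10.0 g/L / 18000 = 0.0005556 g/L = 556 ng/mL

556 ng/mL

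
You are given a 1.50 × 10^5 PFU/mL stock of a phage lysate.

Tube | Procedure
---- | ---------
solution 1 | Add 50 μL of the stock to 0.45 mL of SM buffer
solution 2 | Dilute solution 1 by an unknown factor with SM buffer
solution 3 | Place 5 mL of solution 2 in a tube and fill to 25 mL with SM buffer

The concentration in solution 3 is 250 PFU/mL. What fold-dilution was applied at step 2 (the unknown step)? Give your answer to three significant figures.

Step 1: 50 μL + 0.45 mL = 500 μL total → factor 500/50 = 10
Step 2: unknown factor x
Step 3: 5 mL brought to 25 mL → factor 25/5 = 5
Product of known-step factors = 50
Overall factor = 1.50 × 10^5 PFU/mL / (250 PFU/mL) = 600
x = 600 / 50 = 12.0

12.0-fold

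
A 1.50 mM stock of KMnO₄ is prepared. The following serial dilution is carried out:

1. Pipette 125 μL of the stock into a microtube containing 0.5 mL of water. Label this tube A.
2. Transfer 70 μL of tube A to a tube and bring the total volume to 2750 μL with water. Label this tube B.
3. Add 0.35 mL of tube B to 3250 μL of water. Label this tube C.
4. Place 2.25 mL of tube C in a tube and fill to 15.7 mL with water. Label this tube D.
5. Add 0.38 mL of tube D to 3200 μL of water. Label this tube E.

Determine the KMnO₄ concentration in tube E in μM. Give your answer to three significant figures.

Step 1: 125 μL + 0.5 mL = 625 μL total → factor 625/125 = 5
Step 2: 70 μL brought to 2750 μL → factor 2750/70 = 39.286
Step 3: 0.35 mL + 3250 μL = 3.6 mL total → factor 3.6/0.35 = 10.286
Step 4: 2.25 mL brought to 15.7 mL → factor 15.7/2.25 = 6.9778
Step 5: 0.38 mL + 3200 μL = 3.58 mL total → factor 3.58/0.38 = 9.4211
Overall dilution factor = 5 × 39.286 × 10.286 × 6.9778 × 9.4211 = 1.3282 × 10^5
Final = 1.50 mM / 1.3282 × 10^5 = 1.129 × 10^-5 mM = 0.0113 μM

0.0113 μM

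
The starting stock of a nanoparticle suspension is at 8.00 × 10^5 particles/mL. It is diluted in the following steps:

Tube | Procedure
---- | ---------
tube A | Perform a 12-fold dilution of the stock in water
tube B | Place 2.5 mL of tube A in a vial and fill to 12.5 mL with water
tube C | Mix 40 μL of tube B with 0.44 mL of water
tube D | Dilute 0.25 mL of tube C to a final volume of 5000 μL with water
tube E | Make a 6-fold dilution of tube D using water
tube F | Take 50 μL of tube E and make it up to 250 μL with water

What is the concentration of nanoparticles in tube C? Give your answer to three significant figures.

Step 1: 12-fold → factor 12
Step 2: 2.5 mL brought to 12.5 mL → factor 12.5/2.5 = 5
Step 3: 40 μL + 0.44 mL = 480 μL total → factor 480/40 = 12
Dilution factor through tube C = 12 × 5 × 12 = 720
[tube C] = 8.00 × 10^5 particles/mL / 720 = 1.11 × 10^3 particles/mL

1.11 × 10^3 particles/mL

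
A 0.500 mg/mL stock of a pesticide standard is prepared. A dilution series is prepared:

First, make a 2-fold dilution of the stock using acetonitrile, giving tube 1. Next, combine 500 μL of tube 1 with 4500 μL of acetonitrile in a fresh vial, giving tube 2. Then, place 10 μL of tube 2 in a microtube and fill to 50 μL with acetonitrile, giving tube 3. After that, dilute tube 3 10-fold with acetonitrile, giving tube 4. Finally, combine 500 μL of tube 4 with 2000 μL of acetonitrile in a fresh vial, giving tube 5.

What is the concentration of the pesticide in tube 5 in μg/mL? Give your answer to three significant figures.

0.100 μg/mL

Step 1: 2-fold → factor 2
Step 2: 500 μL + 4500 μL = 5000 μL total → factor 5000/500 = 10
Step 3: 10 μL brought to 50 μL → factor 50/10 = 5
Step 4: 10-fold → factor 10
Step 5: 500 μL + 2000 μL = 2500 μL total → factor 2500/500 = 5
Overall dilution factor = 2 × 10 × 5 × 10 × 5 = 5000
Final = 0.500 mg/mL / 5000 = 0.0001000 mg/mL = 0.100 μg/mL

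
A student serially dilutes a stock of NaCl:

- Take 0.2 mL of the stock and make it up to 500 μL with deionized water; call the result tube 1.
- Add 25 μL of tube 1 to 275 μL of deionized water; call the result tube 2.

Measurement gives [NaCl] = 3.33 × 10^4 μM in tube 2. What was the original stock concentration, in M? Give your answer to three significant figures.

Step 1: 0.2 mL brought to 500 μL → factor 0.5/0.2 = 2.5
Step 2: 25 μL + 275 μL = 300 μL total → factor 300/25 = 12
Overall dilution factor = 2.5 × 12 = 30
Stock = 3.33 × 10^4 μM × 30 = 9.990 × 10^5 μM = 0.999 M

0.999 M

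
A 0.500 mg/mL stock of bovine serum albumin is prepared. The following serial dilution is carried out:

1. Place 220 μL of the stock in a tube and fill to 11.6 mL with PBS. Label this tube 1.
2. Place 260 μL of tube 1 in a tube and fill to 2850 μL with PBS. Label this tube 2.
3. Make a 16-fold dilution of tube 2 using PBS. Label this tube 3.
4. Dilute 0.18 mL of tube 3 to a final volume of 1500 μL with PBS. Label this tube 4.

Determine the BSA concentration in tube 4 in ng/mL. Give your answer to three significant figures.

Step 1: 220 μL brought to 11.6 mL → factor 11600/220 = 52.727
Step 2: 260 μL brought to 2850 μL → factor 2850/260 = 10.962
Step 3: 16-fold → factor 16
Step 4: 0.18 mL brought to 1500 μL → factor 1.5/0.18 = 8.3333
Overall dilution factor = 52.727 × 10.962 × 16 × 8.3333 = 77063
Final = 0.500 mg/mL / 77063 = 6.488 × 10^-6 mg/mL = 6.49 ng/mL

6.49 ng/mL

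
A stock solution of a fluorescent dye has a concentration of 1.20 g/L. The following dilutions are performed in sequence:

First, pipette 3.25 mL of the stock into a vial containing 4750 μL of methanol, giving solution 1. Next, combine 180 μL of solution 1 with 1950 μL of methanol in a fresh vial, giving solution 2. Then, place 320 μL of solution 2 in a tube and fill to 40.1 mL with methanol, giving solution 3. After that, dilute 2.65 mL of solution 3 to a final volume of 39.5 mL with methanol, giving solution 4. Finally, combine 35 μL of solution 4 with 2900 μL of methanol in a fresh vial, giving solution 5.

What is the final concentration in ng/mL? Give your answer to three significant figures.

0.263 ng/mL

Step 1: 3.25 mL + 4750 μL = 8 mL total → factor 8/3.25 = 2.4615
Step 2: 180 μL + 1950 μL = 2130 μL total → factor 2130/180 = 11.833
Step 3: 320 μL brought to 40.1 mL → factor 40100/320 = 125.31
Step 4: 2.65 mL brought to 39.5 mL → factor 39.5/2.65 = 14.906
Step 5: 35 μL + 2900 μL = 2935 μL total → factor 2935/35 = 83.857
Overall dilution factor = 2.4615 × 11.833 × 125.31 × 14.906 × 83.857 = 4.5625 × 10^6
Final = 1.20 g/L / 4.5625 × 10^6 = 2.630 × 10^-7 g/L = 0.263 ng/mL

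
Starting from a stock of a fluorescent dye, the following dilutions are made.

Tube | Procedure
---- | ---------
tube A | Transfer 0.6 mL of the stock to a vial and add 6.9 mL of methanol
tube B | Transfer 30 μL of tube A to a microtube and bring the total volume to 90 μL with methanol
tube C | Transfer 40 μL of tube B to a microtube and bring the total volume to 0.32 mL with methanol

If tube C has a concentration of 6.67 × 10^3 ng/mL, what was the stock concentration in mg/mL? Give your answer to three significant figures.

Step 1: 0.6 mL + 6.9 mL = 7.5 mL total → factor 7.5/0.6 = 12.5
Step 2: 30 μL brought to 90 μL → factor 90/30 = 3
Step 3: 40 μL brought to 0.32 mL → factor 320/40 = 8
Overall dilution factor = 12.5 × 3 × 8 = 300
Stock = 6.67 × 10^3 ng/mL × 300 = 2.001 × 10^6 ng/mL = 2.00 mg/mL

2.00 mg/mL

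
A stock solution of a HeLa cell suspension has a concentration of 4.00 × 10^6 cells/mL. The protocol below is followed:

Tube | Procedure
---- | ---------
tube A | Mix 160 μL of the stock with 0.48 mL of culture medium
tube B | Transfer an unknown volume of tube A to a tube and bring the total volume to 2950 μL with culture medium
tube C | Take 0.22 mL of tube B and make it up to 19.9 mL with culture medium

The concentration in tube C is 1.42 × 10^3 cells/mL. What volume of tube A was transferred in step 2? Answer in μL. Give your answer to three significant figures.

Step 1: 160 μL + 0.48 mL = 640 μL total → factor 640/160 = 4
Step 2: v brought to 2950 μL → factor = 2950 μL/v
Step 3: 0.22 mL brought to 19.9 mL → factor 19.9/0.22 = 90.455
Product of known-step factors = 361.82
Overall factor = 4.00 × 10^6 cells/mL / (1.42 × 10^3 cells/mL) = 2816.9
Step-2 factor = 2816.9 / 361.82 = 7.7854
v = 2950 μL / 7.7854 = 379 μL

379 μL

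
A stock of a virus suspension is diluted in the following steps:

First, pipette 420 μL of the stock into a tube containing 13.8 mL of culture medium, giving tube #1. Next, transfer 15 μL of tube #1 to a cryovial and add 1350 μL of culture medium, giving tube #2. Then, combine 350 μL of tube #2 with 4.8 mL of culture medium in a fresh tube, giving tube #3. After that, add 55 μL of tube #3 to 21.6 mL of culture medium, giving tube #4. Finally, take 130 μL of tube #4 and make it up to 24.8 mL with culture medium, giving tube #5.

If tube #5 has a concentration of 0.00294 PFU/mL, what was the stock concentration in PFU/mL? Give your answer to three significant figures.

Step 1: 420 μL + 13.8 mL = 14220 μL total → factor 14220/420 = 33.857
Step 2: 15 μL + 1350 μL = 1365 μL total → factor 1365/15 = 91
Step 3: 350 μL + 4.8 mL = 5150 μL total → factor 5150/350 = 14.714
Step 4: 55 μL + 21.6 mL = 21655 μL total → factor 21655/55 = 393.73
Step 5: 130 μL brought to 24.8 mL → factor 24800/130 = 190.77
Overall dilution factor = 33.857 × 91 × 14.714 × 393.73 × 190.77 = 3.4051 × 10^9
Stock = 0.00294 PFU/mL × 3.4051 × 10^9 = 1.00 × 10^7 PFU/mL

1.00 × 10^7 PFU/mL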